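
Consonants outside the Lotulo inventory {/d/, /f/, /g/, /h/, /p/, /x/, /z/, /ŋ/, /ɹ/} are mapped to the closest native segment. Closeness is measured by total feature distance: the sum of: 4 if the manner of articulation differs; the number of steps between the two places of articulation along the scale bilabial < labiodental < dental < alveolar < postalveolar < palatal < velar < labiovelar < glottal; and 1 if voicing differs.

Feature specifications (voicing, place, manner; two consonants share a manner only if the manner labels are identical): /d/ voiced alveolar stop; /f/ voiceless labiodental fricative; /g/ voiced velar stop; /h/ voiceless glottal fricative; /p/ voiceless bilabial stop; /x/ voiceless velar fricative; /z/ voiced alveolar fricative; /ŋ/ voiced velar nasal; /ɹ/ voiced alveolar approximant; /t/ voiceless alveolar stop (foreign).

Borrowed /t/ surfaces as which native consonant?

d

/d/ is closest: same manner (stop), place distance 0 (alveolar→alveolar), voicing differs (+1); total 1. Next closest is /p/ at distance 3.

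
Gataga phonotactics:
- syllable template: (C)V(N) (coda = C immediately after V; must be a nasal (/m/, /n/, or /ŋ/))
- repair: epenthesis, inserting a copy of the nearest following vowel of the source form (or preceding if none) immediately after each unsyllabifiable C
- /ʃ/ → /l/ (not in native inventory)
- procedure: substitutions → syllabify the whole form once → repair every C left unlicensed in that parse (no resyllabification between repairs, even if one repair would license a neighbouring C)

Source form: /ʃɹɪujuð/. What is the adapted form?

Substitution: /ʃ/ → /l/, giving /lɹɪujuð/.
Under (C)V(N), the unsyllabifiable consonants are /l/, /ð/ (only a nasal (/m/, /n/, or /ŋ/) is licensed in coda position; onsets are limited to one consonant).
Inserting the epenthetic vowel yields /l/ → /lɪ/, /ð/ → /ðu/.

lɪɹɪujuðu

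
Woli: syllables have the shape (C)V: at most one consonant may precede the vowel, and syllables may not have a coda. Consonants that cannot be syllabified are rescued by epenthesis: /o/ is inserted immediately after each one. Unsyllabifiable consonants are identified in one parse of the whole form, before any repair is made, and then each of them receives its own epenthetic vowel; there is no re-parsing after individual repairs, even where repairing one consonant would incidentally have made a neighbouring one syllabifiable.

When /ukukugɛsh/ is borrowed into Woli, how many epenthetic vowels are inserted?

The unsyllabifiable consonants are /s/, /h/; each receives one epenthetic vowel.

2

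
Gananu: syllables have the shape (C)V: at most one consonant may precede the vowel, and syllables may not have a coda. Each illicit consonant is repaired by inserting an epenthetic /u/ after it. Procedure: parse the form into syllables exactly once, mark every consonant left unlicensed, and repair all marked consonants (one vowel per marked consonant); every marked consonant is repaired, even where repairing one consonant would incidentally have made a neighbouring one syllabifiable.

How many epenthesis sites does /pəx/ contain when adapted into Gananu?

1

The unsyllabifiable consonants are /x/; each receives one epenthetic vowel.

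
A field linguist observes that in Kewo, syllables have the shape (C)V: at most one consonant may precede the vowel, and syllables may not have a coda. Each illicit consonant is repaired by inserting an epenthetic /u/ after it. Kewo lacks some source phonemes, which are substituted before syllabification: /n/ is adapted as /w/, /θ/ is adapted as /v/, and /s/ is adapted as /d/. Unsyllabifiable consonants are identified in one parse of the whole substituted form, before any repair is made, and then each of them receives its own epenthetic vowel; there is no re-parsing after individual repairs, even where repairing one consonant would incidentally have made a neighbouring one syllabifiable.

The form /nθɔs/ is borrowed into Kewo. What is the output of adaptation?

Substitution: /n/ → /w/, /θ/ → /v/, /s/ → /d/, giving /wvɔd/.
Under (C)V, the unsyllabifiable consonants are /w/, /d/ (no codas are permitted; onsets are limited to one consonant).
Epenthesis after each stranded consonant: /w/ → /wu/, /d/ → /du/.

wuvɔdu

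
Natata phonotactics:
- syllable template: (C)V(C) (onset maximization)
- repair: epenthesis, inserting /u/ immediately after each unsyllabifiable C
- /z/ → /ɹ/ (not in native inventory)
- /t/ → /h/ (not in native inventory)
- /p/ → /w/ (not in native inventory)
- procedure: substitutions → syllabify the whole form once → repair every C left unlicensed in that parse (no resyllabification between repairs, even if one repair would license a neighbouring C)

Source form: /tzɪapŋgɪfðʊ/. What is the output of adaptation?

huɹɪawŋugɪfðʊ

Substitution: /t/ → /h/, /z/ → /ɹ/, /p/ → /w/, giving /hɹɪawŋgɪfðʊ/.
Syllabifying with onset maximization leaves /h/, /ŋ/ stranded (at most one coda consonant is licensed; onsets are limited to one consonant).
Inserting the epenthetic vowel yields /h/ → /hu/, /ŋ/ → /ŋu/.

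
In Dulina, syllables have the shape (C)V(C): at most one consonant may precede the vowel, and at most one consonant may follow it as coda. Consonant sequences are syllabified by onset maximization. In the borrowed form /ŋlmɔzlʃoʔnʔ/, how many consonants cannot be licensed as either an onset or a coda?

5

The consonants /ŋ/, /l/, /l/, /n/, /ʔ/ cannot be parsed into a legal (C)V(C) syllable (at most one coda consonant is licensed; onsets are limited to one consonant).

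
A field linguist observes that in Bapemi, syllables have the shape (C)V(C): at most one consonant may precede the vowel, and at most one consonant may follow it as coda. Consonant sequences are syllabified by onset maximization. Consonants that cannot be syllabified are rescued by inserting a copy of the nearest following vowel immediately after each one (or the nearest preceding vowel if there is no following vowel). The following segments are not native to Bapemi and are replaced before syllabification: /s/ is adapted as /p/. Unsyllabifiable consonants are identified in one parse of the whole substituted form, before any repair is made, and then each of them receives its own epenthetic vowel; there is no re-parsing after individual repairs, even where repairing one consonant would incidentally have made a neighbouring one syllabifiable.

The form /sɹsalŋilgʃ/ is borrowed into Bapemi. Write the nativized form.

Substitution: /s/ → /p/, giving /pɹpalŋilgʃ/.
Under (C)V(C), the unsyllabifiable consonants are /p/, /ɹ/, /g/, /ʃ/ (at most one coda consonant is licensed; onsets are limited to one consonant).
Inserting the epenthetic vowel yields /p/ → /pa/, /ɹ/ → /ɹa/, /g/ → /gi/, /ʃ/ → /ʃi/.

paɹapalŋilgiʃi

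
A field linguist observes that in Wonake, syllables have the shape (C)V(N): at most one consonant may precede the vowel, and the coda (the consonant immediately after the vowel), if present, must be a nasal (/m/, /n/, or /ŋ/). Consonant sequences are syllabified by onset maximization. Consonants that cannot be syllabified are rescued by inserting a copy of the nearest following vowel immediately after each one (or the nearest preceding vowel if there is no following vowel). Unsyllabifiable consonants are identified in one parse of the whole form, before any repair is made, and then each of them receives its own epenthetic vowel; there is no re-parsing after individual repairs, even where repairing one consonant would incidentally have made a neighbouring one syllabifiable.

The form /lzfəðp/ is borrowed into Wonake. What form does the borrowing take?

Under (C)V(N), the unsyllabifiable consonants are /l/, /z/, /ð/, /p/ (only a nasal (/m/, /n/, or /ŋ/) is licensed in coda position; onsets are limited to one consonant).
Each unlicensed consonant becomes the onset of a new syllable: /l/ → /lə/, /z/ → /zə/, /ð/ → /ðə/, /p/ → /pə/.

ləzəfəðəpə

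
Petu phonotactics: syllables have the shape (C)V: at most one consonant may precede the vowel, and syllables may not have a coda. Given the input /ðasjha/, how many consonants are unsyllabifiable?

2

Under (C)V, the unsyllabifiable consonants are /s/, /j/ (no codas are permitted; onsets are limited to one consonant).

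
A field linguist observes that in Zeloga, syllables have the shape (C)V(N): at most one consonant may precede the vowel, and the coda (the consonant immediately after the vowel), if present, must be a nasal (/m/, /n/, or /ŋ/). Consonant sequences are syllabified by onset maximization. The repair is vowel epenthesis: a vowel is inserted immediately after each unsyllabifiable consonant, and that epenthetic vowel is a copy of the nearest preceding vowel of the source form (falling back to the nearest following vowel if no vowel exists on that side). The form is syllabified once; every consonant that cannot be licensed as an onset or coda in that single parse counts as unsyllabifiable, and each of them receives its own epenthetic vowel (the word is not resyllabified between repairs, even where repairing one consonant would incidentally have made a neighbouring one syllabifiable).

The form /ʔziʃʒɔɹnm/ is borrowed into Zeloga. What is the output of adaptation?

ʔiziʃiʒɔɹɔnɔmɔ

The consonants /ʔ/, /ʃ/, /ɹ/, /n/, /m/ cannot be parsed into a legal (C)V(N) syllable (only a nasal (/m/, /n/, or /ŋ/) is licensed in coda position; onsets are limited to one consonant).
Each unlicensed consonant becomes the onset of a new syllable: /ʔ/ → /ʔi/, /ʃ/ → /ʃi/, /ɹ/ → /ɹɔ/, /n/ → /nɔ/, /m/ → /mɔ/.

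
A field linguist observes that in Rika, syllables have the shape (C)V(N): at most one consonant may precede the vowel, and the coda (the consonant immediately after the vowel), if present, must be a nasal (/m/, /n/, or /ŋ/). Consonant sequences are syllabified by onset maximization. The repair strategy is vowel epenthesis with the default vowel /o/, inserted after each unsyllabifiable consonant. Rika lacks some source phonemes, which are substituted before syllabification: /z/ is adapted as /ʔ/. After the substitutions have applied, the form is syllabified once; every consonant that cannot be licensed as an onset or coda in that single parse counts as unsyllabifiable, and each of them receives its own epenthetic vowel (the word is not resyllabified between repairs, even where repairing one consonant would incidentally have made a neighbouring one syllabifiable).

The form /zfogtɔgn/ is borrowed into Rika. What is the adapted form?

ʔofogotɔgono

Substitution: /z/ → /ʔ/, giving /ʔfogtɔgn/.
Under (C)V(N), the unsyllabifiable consonants are /ʔ/, /g/, /g/, /n/ (only a nasal (/m/, /n/, or /ŋ/) is licensed in coda position; onsets are limited to one consonant).
Inserting the epenthetic vowel yields /ʔ/ → /ʔo/, /g/ → /go/, /g/ → /go/, /n/ → /no/.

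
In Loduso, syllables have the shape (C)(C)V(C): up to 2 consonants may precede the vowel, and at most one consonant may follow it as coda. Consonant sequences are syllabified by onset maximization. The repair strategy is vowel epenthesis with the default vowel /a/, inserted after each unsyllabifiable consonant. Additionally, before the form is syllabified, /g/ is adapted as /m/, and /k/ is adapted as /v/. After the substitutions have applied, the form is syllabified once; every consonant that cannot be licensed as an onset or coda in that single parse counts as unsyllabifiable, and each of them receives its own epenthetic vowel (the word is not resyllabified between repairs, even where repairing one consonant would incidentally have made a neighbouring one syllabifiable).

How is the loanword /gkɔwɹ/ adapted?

mvɔwɹa

Substitution: /g/ → /m/, /k/ → /v/, giving /mvɔwɹ/.
Under (C)(C)V(C), the unsyllabifiable consonants are /ɹ/ (at most one coda consonant is licensed; onsets may contain at most 2 consonants).
Each unlicensed consonant becomes the onset of a new syllable: /ɹ/ → /ɹa/.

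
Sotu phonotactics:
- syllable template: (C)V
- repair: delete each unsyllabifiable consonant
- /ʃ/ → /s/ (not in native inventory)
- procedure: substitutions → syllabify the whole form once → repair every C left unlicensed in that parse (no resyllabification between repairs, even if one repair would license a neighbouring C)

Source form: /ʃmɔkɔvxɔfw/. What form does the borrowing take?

mɔkɔxɔ

Substitution: /ʃ/ → /s/, giving /smɔkɔvxɔfw/.
Syllabifying with onset maximization leaves /s/, /v/, /f/, /w/ stranded (no codas are permitted; onsets are limited to one consonant).
Deletion applies to /s/, /v/, /f/, /w/.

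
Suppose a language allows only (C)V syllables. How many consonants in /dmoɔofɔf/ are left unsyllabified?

2

The consonants /d/, /f/ cannot be parsed into a legal (C)V syllable (no codas are permitted; onsets are limited to one consonant).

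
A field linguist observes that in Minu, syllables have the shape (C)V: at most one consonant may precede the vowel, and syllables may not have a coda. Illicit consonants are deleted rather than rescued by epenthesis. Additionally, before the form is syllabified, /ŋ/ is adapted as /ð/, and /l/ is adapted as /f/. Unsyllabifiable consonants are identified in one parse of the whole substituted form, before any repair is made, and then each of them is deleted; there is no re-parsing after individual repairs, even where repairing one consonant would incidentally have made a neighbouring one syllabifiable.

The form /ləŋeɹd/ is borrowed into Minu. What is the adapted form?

fəðe

Substitution: /l/ → /f/, /ŋ/ → /ð/, giving /fəðeɹd/.
Under (C)V, the unsyllabifiable consonants are /ɹ/, /d/ (no codas are permitted; onsets are limited to one consonant).
Deletion applies to /ɹ/, /d/.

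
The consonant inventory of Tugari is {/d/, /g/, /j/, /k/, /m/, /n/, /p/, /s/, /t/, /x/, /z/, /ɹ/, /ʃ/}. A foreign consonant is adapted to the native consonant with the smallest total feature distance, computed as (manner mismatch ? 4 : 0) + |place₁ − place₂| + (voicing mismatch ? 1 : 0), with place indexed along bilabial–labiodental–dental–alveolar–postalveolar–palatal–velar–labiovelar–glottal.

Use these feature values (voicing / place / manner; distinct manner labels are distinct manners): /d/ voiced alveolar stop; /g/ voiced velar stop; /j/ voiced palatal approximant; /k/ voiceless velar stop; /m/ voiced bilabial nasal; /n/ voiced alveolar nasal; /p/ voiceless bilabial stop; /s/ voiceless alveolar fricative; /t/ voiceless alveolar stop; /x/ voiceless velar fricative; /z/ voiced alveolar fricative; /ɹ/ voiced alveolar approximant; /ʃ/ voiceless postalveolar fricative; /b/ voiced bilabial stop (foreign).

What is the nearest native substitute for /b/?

p

/p/ is closest: same manner (stop), place distance 0 (bilabial→bilabial), voicing differs (+1); total 1. Next closest is /d/ at distance 3.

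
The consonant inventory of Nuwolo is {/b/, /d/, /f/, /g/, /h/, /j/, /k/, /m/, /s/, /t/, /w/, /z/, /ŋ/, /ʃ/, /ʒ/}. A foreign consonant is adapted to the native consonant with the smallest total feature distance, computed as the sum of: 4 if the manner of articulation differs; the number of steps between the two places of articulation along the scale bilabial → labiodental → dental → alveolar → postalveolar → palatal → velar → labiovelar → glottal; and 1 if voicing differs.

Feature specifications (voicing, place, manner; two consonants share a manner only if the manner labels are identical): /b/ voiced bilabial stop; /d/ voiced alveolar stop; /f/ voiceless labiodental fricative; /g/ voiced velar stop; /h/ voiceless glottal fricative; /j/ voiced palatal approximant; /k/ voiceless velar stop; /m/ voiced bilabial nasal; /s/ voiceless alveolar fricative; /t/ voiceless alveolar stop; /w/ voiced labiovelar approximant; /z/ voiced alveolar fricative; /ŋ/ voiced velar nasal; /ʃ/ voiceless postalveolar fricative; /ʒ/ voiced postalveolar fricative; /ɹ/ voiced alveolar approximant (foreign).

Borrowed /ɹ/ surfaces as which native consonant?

/j/ is closest: same manner (approximant), place distance 2 (alveolar→palatal), same voicing; total 2. Next closest is /d/ at distance 4.

j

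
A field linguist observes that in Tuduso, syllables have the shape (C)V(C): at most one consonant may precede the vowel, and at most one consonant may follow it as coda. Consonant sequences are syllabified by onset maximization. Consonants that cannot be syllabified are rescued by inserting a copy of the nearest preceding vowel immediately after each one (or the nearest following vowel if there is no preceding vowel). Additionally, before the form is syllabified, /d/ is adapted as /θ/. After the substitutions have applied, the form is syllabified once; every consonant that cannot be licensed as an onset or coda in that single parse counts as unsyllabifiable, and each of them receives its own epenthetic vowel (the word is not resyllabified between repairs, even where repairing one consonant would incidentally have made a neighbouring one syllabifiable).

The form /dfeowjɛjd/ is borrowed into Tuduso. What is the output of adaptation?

θefeowjɛjθɛ

Substitution: /d/ → /θ/, giving /θfeowjɛjθ/.
The consonants /θ/, /θ/ cannot be parsed into a legal (C)V(C) syllable (at most one coda consonant is licensed; onsets are limited to one consonant).
Inserting the epenthetic vowel yields /θ/ → /θe/, /θ/ → /θɛ/.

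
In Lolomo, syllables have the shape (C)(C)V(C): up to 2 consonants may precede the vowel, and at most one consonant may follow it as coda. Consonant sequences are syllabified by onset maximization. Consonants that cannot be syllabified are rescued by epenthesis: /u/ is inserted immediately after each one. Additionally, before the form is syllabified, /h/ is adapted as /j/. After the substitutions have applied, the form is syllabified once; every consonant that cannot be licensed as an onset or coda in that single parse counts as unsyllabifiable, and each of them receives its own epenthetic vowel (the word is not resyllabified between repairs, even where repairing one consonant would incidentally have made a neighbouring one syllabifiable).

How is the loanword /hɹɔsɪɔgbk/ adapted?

Substitution: /h/ → /j/, giving /jɹɔsɪɔgbk/.
Under (C)(C)V(C), the unsyllabifiable consonants are /b/, /k/ (at most one coda consonant is licensed; onsets may contain at most 2 consonants).
Epenthesis after each stranded consonant: /b/ → /bu/, /k/ → /ku/.

jɹɔsɪɔgbuku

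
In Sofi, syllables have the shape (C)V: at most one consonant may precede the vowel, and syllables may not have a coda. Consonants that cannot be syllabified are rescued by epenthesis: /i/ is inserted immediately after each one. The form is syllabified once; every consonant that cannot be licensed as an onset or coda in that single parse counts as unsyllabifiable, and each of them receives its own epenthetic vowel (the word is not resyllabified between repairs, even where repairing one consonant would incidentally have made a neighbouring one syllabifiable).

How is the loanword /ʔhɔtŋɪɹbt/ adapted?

The consonants /ʔ/, /t/, /ɹ/, /b/, /t/ cannot be parsed into a legal (C)V syllable (no codas are permitted; onsets are limited to one consonant).
Inserting the epenthetic vowel yields /ʔ/ → /ʔi/, /t/ → /ti/, /ɹ/ → /ɹi/, /b/ → /bi/, /t/ → /ti/.

ʔihɔtiŋɪɹibiti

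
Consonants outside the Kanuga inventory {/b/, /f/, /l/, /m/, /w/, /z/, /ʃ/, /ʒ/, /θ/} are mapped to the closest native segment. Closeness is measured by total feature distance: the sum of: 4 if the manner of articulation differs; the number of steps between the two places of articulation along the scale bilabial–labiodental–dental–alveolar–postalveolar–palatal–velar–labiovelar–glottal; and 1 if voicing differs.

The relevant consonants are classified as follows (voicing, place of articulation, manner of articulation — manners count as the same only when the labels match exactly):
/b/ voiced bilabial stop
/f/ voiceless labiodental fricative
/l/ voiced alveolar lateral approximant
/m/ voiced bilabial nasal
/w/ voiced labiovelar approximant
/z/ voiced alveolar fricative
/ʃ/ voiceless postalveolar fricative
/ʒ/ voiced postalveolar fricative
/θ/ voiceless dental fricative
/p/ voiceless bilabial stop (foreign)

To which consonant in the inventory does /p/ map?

b

/b/ is closest: same manner (stop), place distance 0 (bilabial→bilabial), voicing differs (+1); total 1. Next closest is /f/ at distance 5.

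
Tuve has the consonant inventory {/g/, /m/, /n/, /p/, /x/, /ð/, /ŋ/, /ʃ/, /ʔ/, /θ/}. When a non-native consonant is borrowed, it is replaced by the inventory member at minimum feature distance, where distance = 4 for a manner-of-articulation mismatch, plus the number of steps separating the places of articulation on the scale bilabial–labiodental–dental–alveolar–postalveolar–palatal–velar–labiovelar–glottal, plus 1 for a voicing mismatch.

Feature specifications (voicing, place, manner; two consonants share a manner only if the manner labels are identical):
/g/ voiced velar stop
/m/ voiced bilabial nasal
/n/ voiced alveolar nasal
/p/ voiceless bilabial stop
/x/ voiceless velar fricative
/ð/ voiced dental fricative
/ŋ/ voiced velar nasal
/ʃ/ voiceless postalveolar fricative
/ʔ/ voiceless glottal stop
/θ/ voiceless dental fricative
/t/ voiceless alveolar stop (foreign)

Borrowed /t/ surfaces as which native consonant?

/p/ is closest: same manner (stop), place distance 3 (alveolar→bilabial), same voicing; total 3. Next closest is /g/ at distance 4.

p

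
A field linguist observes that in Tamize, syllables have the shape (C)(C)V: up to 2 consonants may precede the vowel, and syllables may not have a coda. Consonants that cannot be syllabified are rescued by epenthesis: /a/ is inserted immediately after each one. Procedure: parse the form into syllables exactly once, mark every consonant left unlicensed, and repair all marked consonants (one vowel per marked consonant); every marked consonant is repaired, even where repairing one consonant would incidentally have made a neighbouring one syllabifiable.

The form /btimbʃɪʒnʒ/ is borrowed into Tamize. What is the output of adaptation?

btimabʃɪʒanaʒa

The consonants /m/, /ʒ/, /n/, /ʒ/ cannot be parsed into a legal (C)(C)V syllable (no codas are permitted; onsets may contain at most 2 consonants).
Inserting the epenthetic vowel yields /m/ → /ma/, /ʒ/ → /ʒa/, /n/ → /na/, /ʒ/ → /ʒa/.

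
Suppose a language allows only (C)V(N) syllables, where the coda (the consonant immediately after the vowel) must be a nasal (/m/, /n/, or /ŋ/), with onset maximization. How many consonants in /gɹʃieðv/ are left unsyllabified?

4

Syllabifying with onset maximization leaves /g/, /ɹ/, /ð/, /v/ stranded (only a nasal (/m/, /n/, or /ŋ/) is licensed in coda position; onsets are limited to one consonant).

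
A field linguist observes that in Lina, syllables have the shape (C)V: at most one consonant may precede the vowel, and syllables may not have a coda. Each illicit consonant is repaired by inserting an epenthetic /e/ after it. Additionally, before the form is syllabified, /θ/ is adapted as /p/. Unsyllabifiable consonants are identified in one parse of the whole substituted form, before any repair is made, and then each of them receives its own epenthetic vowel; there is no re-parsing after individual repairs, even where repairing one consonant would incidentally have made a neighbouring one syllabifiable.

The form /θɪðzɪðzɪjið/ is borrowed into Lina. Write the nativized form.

Substitution: /θ/ → /p/, giving /pɪðzɪðzɪjið/.
Syllabifying with onset maximization leaves /ð/, /ð/, /ð/ stranded (no codas are permitted; onsets are limited to one consonant).
Inserting the epenthetic vowel yields /ð/ → /ðe/, /ð/ → /ðe/, /ð/ → /ðe/.

pɪðezɪðezɪjiðe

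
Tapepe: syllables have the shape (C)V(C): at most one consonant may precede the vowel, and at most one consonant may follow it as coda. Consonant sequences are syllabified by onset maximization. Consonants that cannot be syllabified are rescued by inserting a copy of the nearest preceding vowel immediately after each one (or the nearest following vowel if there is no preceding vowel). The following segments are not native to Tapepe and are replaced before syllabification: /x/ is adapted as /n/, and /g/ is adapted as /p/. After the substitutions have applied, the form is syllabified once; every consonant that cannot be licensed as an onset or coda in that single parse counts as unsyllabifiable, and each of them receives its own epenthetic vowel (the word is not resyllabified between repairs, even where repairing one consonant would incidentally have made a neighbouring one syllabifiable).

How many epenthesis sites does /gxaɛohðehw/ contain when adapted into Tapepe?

After substitution the input is /pnaɛohðehw/.
The unsyllabifiable consonants are /p/, /w/; each receives one epenthetic vowel.

2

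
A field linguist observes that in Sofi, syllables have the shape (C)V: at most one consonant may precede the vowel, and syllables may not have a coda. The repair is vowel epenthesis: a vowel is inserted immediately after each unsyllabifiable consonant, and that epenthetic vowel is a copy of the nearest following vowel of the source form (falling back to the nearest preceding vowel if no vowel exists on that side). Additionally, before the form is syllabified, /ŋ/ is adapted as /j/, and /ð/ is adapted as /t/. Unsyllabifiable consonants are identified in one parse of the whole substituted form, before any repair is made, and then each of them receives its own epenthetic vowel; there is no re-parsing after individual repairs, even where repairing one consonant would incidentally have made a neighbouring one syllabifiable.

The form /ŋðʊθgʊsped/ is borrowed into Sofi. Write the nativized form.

Substitution: /ŋ/ → /j/, /ð/ → /t/, giving /jtʊθgʊsped/.
Syllabifying with onset maximization leaves /j/, /θ/, /s/, /d/ stranded (no codas are permitted; onsets are limited to one consonant).
Epenthesis after each stranded consonant: /j/ → /jʊ/, /θ/ → /θʊ/, /s/ → /se/, /d/ → /de/.

jʊtʊθʊgʊsepede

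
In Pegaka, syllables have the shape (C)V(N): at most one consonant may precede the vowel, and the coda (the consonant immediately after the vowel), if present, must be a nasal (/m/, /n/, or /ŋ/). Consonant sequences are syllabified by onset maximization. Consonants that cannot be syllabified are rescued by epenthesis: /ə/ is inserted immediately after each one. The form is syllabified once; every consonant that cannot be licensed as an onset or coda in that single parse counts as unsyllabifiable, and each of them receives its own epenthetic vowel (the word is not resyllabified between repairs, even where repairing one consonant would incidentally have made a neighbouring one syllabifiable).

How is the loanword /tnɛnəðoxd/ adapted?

The consonants /t/, /x/, /d/ cannot be parsed into a legal (C)V(N) syllable (only a nasal (/m/, /n/, or /ŋ/) is licensed in coda position; onsets are limited to one consonant).
Inserting the epenthetic vowel yields /t/ → /tə/, /x/ → /xə/, /d/ → /də/.

tənɛnəðoxədə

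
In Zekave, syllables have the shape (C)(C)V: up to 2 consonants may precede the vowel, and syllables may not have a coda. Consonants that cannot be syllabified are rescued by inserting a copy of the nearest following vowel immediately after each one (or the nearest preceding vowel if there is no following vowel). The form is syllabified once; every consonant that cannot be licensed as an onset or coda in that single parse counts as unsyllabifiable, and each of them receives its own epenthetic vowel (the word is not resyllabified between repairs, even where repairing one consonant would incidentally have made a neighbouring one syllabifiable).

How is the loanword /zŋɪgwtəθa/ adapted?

The consonants /g/ cannot be parsed into a legal (C)(C)V syllable (no codas are permitted; onsets may contain at most 2 consonants).
Epenthesis after each stranded consonant: /g/ → /gə/.

zŋɪgəwtəθa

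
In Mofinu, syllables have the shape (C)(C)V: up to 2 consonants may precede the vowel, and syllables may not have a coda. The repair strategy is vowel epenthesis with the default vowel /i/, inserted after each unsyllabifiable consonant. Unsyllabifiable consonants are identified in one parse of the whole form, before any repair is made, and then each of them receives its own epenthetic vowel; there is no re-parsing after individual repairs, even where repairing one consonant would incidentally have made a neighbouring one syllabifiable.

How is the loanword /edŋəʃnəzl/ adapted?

The consonants /z/, /l/ cannot be parsed into a legal (C)(C)V syllable (no codas are permitted; onsets may contain at most 2 consonants).
Each unlicensed consonant becomes the onset of a new syllable: /z/ → /zi/, /l/ → /li/.

edŋəʃnəzili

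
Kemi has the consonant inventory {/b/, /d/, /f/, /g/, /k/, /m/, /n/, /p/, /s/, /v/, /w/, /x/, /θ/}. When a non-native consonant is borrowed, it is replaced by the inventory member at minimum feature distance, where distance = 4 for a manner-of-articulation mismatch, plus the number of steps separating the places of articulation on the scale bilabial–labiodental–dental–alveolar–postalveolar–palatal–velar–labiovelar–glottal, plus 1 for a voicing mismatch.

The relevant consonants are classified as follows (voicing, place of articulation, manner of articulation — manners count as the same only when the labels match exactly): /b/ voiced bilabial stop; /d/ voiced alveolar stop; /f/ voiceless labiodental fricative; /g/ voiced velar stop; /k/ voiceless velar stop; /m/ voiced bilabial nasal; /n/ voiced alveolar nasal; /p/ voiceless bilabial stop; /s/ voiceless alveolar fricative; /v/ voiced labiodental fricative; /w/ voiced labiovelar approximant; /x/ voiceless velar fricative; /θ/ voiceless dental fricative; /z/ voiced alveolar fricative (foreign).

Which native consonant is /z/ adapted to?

s

/s/ is closest: same manner (fricative), place distance 0 (alveolar→alveolar), voicing differs (+1); total 1. Next closest is /v/ at distance 2.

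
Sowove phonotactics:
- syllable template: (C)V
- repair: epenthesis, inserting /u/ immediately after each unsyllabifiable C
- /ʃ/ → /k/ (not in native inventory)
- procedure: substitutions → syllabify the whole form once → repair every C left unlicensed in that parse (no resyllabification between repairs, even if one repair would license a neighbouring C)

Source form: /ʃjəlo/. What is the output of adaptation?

kujəlo

Substitution: /ʃ/ → /k/, giving /kjəlo/.
Syllabifying with onset maximization leaves /k/ stranded (no codas are permitted; onsets are limited to one consonant).
Inserting the epenthetic vowel yields /k/ → /ku/.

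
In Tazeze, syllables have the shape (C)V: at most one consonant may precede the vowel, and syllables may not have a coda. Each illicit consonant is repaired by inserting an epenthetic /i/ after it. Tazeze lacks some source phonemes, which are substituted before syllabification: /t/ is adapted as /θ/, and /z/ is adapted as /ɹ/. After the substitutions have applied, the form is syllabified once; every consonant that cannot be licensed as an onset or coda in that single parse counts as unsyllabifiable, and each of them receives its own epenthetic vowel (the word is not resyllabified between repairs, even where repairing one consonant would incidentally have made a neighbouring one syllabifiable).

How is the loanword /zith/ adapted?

Substitution: /z/ → /ɹ/, /t/ → /θ/, giving /ɹiθh/.
Under (C)V, the unsyllabifiable consonants are /θ/, /h/ (no codas are permitted; onsets are limited to one consonant).
Epenthesis after each stranded consonant: /θ/ → /θi/, /h/ → /hi/.

ɹiθihi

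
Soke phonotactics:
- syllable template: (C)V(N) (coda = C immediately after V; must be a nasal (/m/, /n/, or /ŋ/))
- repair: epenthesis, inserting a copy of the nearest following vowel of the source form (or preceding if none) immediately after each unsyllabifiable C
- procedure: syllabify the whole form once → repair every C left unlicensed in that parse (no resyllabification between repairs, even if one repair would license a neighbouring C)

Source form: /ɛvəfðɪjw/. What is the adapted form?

The consonants /f/, /j/, /w/ cannot be parsed into a legal (C)V(N) syllable (only a nasal (/m/, /n/, or /ŋ/) is licensed in coda position; onsets are limited to one consonant).
Epenthesis after each stranded consonant: /f/ → /fɪ/, /j/ → /jɪ/, /w/ → /wɪ/.

ɛvəfɪðɪjɪwɪ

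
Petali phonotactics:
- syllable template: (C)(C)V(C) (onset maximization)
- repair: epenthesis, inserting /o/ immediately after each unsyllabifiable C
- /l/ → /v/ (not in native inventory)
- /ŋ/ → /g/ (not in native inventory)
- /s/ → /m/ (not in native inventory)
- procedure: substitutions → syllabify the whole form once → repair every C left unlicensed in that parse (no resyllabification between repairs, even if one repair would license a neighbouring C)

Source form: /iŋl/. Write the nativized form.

igvo

Substitution: /ŋ/ → /g/, /l/ → /v/, giving /igv/.
Under (C)(C)V(C), the unsyllabifiable consonants are /v/ (at most one coda consonant is licensed; onsets may contain at most 2 consonants).
Epenthesis after each stranded consonant: /v/ → /vo/.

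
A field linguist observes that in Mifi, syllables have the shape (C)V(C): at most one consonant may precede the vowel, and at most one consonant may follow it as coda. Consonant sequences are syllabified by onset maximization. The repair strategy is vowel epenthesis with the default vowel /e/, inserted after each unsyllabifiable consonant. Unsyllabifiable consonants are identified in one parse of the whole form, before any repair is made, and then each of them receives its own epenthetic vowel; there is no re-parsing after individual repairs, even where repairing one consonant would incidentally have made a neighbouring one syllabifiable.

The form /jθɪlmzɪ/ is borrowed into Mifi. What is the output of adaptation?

The consonants /j/, /m/ cannot be parsed into a legal (C)V(C) syllable (at most one coda consonant is licensed; onsets are limited to one consonant).
Epenthesis after each stranded consonant: /j/ → /je/, /m/ → /me/.

jeθɪlmezɪ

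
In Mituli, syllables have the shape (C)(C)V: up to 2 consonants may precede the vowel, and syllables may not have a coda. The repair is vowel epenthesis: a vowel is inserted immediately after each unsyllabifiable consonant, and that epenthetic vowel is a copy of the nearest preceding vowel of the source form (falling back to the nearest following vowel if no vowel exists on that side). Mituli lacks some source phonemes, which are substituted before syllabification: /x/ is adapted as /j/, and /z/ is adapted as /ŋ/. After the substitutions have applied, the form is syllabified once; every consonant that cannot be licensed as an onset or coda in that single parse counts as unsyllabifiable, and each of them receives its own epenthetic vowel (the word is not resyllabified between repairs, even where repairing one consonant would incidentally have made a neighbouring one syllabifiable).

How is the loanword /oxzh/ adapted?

ojoŋoho

Substitution: /x/ → /j/, /z/ → /ŋ/, giving /ojŋh/.
Syllabifying with onset maximization leaves /j/, /ŋ/, /h/ stranded (no codas are permitted; onsets may contain at most 2 consonants).
Each unlicensed consonant becomes the onset of a new syllable: /j/ → /jo/, /ŋ/ → /ŋo/, /h/ → /ho/.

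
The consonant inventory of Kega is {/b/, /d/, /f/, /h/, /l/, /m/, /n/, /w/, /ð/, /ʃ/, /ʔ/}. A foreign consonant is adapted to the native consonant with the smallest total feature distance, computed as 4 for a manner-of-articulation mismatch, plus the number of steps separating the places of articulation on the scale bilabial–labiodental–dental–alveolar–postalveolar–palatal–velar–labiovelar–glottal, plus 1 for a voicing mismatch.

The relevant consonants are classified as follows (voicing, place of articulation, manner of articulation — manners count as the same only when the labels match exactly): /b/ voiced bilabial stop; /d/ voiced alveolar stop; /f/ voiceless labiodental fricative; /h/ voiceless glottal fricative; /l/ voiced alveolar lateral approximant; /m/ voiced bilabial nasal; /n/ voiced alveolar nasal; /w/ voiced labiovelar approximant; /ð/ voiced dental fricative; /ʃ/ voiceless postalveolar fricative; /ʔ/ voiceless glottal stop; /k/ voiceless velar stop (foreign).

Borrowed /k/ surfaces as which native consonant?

ʔ

/ʔ/ is closest: same manner (stop), place distance 2 (velar→glottal), same voicing; total 2. Next closest is /d/ at distance 4.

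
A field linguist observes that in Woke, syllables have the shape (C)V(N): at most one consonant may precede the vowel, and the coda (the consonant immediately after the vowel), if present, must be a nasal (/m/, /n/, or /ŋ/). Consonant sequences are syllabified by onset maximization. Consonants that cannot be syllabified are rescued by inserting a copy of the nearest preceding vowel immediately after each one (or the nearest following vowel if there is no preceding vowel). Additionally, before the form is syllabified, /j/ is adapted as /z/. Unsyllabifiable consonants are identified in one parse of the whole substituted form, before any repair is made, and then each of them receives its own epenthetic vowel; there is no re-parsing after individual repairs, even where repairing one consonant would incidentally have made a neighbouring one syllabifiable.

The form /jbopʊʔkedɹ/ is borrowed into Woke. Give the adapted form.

zobopʊʔʊkedeɹe

Substitution: /j/ → /z/, giving /zbopʊʔkedɹ/.
The consonants /z/, /ʔ/, /d/, /ɹ/ cannot be parsed into a legal (C)V(N) syllable (only a nasal (/m/, /n/, or /ŋ/) is licensed in coda position; onsets are limited to one consonant).
Inserting the epenthetic vowel yields /z/ → /zo/, /ʔ/ → /ʔʊ/, /d/ → /de/, /ɹ/ → /ɹe/.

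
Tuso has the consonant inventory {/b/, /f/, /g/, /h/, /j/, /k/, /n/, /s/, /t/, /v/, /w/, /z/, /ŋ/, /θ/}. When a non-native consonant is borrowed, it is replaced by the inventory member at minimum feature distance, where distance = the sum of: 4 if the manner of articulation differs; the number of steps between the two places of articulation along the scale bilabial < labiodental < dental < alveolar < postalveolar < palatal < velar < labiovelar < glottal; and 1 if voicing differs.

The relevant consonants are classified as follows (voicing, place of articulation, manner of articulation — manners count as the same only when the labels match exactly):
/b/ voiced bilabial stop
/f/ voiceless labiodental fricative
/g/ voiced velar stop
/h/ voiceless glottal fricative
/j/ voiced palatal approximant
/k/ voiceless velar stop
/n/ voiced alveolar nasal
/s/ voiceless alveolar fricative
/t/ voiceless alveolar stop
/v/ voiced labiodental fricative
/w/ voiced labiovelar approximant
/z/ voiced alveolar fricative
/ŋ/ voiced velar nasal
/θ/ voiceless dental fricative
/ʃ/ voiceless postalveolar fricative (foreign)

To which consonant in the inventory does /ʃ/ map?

/s/ is closest: same manner (fricative), place distance 1 (postalveolar→alveolar), same voicing; total 1. Next closest is /z/ at distance 2.

s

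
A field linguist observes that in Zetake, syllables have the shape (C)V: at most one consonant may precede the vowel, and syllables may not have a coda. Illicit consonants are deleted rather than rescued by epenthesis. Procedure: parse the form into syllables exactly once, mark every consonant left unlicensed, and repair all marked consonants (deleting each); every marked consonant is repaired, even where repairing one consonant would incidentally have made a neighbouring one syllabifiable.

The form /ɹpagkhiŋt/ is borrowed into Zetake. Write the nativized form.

The consonants /ɹ/, /g/, /k/, /ŋ/, /t/ cannot be parsed into a legal (C)V syllable (no codas are permitted; onsets are limited to one consonant).
Deletion applies to /ɹ/, /g/, /k/, /ŋ/, /t/.

pahi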